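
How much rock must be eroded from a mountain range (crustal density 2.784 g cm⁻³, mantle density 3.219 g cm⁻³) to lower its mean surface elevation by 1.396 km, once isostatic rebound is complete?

Net drop Δ = e − u = e − e ρ_c/ρ_m = e (ρ_m − ρ_c)/ρ_m.
e = Δ ρ_m/(ρ_m − ρ_c) = 1.396 km × 3.219/0.435 = 10.3 km.

10.3 km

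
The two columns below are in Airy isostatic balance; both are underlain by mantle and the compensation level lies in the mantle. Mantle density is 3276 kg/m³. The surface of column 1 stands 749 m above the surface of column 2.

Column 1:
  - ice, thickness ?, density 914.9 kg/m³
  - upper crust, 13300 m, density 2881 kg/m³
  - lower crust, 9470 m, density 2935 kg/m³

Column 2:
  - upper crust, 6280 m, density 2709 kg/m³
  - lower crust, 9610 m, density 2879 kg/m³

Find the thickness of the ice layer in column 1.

570 m

Take the compensation level at the base of the deeper column (depth z_c below the surface of column 1) and equate Σ ρ_i t_i down to z_c; mantle fills any gap and the z_c terms cancel.
Column 1: x×914.9 + 13300×2881 + 9470×2935 + (z_c − 22770 − x)×3276
Column 2: 749×0 + 6280×2709 + 9610×2879 + (z_c − 749 − 15890)×3276
The z_c×3276 term appears on both sides and cancels. Collect the known terms of each column as K = Σ(ρt)_known − 3276 × (depth of known layers): K_1 = 66111750 − 3276×22770 = −8482770; K_2 = 44679710 − 3276×(749 + 15890) = −9829654.
Balance: K_1 − x×(3276 − 914.9) = K_2, so x = (K_1 − K_2)/(3276 − 914.9) = 1346880/2361.1 = 570 m.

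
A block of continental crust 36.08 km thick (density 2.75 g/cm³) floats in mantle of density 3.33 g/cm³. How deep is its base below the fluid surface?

Draft d = t ρ_obj/ρ_fluid = 36.08 km × 2.75/3.33 = 29.8 km.

29.8 km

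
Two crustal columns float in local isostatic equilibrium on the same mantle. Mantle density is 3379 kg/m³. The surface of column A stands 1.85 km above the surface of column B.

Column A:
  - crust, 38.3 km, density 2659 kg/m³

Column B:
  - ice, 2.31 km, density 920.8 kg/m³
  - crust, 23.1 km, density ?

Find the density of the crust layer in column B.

2700 kg/m³

Take the compensation level at the base of the deeper column (depth z_c below the surface of column A) and equate Σ ρ_i t_i down to z_c; mantle fills any gap and the z_c terms cancel.
Column A: 38.3×2659 + (z_c − 38.3)×3379
Column B: 1.85×0 + 2.31×920.8 + 23.1×ρ + (z_c − 1.85 − 25.41)×3379
The z_c×3379 term appears on both sides and cancels. Collect the known terms of each column as K = Σ(ρt)_known − 3379 × (depth of known layers): K_A = 101839.7 − 3379×38.3 = −27576; K_B = 2127.048 − 3379×(1.85 + 25.41) = −89984.492.
Balance: K_A = K_B + 23.1×ρ, so ρ = (K_A − K_B)/23.1 = 62408.5/23.1 = 2700 kg/m³.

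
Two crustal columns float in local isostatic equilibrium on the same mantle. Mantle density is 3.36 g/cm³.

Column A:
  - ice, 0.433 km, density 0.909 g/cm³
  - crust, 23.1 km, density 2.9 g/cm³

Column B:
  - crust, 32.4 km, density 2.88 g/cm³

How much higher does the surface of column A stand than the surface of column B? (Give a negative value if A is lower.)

−1.15 km

For any compensation level in the mantle, the mantle terms cancel and isostasy reduces to e = (Σt_A − Σt_B) − (Σ(ρt)_A − Σ(ρt)_B) / ρ_m.
Σt_A = 23.533 km; Σt_B = 32.4 km; Σ(ρt)_A = 67.383597; Σ(ρt)_B = 93.312 (in km·g/cm³).
e = (23.533 − 32.4) − (67.383597 − 93.312) / 3.36 = −1.15 km.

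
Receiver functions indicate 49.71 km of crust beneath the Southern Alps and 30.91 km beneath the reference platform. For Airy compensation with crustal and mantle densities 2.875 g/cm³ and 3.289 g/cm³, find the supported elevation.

Excess crust Δ = 49.71 km − 30.91 km = 18.8 km, split between elevation h and root r with h + r = Δ.
Airy balance ρ_c h = (ρ_m − ρ_c) r gives r = h ρ_c/(ρ_m − ρ_c), so h (1 + ρ_c/(ρ_m − ρ_c)) = Δ, i.e. h = Δ (ρ_m − ρ_c)/ρ_m.
h = 18.8 km × 0.414/3.289 = 2.37 km.

2.37 km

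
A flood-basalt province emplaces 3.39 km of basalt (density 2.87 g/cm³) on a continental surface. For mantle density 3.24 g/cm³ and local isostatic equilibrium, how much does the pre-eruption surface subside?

Subaerial loading: s = t ρ_load / ρ_m.
s = 3.39 km × 2.87/3.24 = 3 km.

3 km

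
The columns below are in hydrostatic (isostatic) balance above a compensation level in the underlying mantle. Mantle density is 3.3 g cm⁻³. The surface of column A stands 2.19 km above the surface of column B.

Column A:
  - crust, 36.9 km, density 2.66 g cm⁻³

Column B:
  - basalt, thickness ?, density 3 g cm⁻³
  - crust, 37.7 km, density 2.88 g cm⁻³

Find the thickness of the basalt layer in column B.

1.85 km

Take the compensation level at the base of the deeper column (depth z_c below the surface of column A) and equate Σ ρ_i t_i down to z_c; mantle fills any gap and the z_c terms cancel.
Column A: 36.9×2.66 + (z_c − 36.9)×3.3
Column B: 2.19×0 + x×3 + 37.7×2.88 + (z_c − 2.19 − 37.7 − x)×3.3
The z_c×3.3 term appears on both sides and cancels. Collect the known terms of each column as K = Σ(ρt)_known − 3.3 × (depth of known layers): K_A = 98.154 − 3.3×36.9 = −23.616; K_B = 108.576 − 3.3×(2.19 + 37.7) = −23.061.
Balance: K_A = K_B − x×(3.3 − 3), so x = (K_B − K_A)/(3.3 − 3) = 0.555/0.3 = 1.85 km.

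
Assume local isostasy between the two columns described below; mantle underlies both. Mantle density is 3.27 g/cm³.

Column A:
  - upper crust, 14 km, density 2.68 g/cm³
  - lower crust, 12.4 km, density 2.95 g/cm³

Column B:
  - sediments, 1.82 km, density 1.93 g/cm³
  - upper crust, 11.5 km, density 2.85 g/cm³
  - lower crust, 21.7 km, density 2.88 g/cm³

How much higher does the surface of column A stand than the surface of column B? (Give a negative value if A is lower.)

−1.07 km

For any compensation level in the mantle, the mantle terms cancel and isostasy reduces to e = (Σt_A − Σt_B) − (Σ(ρt)_A − Σ(ρt)_B) / ρ_m.
Σt_A = 26.4 km; Σt_B = 35.02 km; Σ(ρt)_A = 74.1; Σ(ρt)_B = 98.7836 (in km·g/cm³).
e = (26.4 − 35.02) − (74.1 − 98.7836) / 3.27 = −1.07 km.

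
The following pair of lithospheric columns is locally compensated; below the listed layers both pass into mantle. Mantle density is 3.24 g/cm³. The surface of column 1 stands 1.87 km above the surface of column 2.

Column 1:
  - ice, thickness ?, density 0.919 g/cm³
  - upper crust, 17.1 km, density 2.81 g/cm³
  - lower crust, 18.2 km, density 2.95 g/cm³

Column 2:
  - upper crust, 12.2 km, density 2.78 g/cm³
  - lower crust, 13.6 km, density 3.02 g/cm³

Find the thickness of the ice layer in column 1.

0.875 km

Take the compensation level at the base of the deeper column (depth z_c below the surface of column 1) and equate Σ ρ_i t_i down to z_c; mantle fills any gap and the z_c terms cancel.
Column 1: x×0.919 + 17.1×2.81 + 18.2×2.95 + (z_c − 35.3 − x)×3.24
Column 2: 1.87×0 + 12.2×2.78 + 13.6×3.02 + (z_c − 1.87 − 25.8)×3.24
The z_c×3.24 term appears on both sides and cancels. Collect the known terms of each column as K = Σ(ρt)_known − 3.24 × (depth of known layers): K_1 = 101.741 − 3.24×35.3 = −12.631; K_2 = 74.988 − 3.24×(1.87 + 25.8) = −14.6628.
Balance: K_1 − x×(3.24 − 0.919) = K_2, so x = (K_1 − K_2)/(3.24 − 0.919) = 2.0318/2.321 = 0.875 km.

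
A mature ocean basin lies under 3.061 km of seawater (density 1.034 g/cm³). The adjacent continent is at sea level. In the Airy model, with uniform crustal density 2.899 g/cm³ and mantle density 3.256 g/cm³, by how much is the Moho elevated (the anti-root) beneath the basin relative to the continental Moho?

16 km

Isostatic balance requires: replacing crust with seawater at the top is compensated by replacing crust with mantle at the base: d (ρ_c − ρ_w) = a (ρ_m − ρ_c).
a = d (ρ_c − ρ_w)/(ρ_m − ρ_c) = 3.061 km × 1.865/0.357 = 16 km.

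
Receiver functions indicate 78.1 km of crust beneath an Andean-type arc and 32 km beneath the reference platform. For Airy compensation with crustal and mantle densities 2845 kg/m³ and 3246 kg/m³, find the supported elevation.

Excess crust Δ = 78.1 km − 32 km = 46.1 km, split between elevation h and root r with h + r = Δ.
Airy balance ρ_c h = (ρ_m − ρ_c) r gives r = h ρ_c/(ρ_m − ρ_c), so h (1 + ρ_c/(ρ_m − ρ_c)) = Δ, i.e. h = Δ (ρ_m − ρ_c)/ρ_m.
h = 46.1 km × 401/3246 = 5.7 km.

5.7 km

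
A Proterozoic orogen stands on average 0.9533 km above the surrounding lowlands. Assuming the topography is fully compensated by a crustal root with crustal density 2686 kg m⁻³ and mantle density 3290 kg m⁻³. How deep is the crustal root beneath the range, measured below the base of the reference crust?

In Airy isostatic equilibrium: the weight of the topography is balanced by the buoyancy of the root, ρ_c h = (ρ_m − ρ_c) r.
r = h · ρ_c / (ρ_m − ρ_c) = 0.9533 km × 2686 / (3290 − 2686) = 4.24 km.

4.24 km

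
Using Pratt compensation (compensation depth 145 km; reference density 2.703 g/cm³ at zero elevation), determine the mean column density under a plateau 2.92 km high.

2.65 g/cm³

Pratt balance: ρ_ref D = ρ (D + h).
ρ = ρ_ref D/(D + h) = 2.703 × 145 km/(145 km + 2.92 km) = 2.65 g/cm³.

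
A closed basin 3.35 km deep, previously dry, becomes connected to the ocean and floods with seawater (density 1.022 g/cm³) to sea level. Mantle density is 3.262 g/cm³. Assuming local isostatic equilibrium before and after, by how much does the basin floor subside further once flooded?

1.53 km

After flooding the water column is d + s deep. Its weight must equal the weight of mantle displaced by the extra subsidence s: (d + s) ρ_w = s ρ_m.
s = d ρ_w / (ρ_m − ρ_w) = 3.35 km × 1.022/(3.262 − 1.022) = 1.53 km.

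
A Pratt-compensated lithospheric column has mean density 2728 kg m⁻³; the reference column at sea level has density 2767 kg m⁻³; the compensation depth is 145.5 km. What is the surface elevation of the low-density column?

2.08 km

ρ_ref D = ρ (D + h) → h = D (ρ_ref − ρ)/ρ.
h = 145.5 km × (2767 − 2728)/2728 = 2.08 km.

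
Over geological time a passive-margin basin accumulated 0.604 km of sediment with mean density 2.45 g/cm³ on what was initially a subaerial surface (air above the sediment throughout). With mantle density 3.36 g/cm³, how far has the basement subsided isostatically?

0.44 km

Subaerial load: s = t ρ_sed / ρ_m = 0.604 km × 2.45/3.36 = 0.44 km.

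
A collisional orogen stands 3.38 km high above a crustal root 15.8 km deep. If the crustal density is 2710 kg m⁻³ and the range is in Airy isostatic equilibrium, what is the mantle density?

3290 kg m⁻³

Airy balance: ρ_c h = (ρ_m − ρ_c) r → ρ_m = ρ_c (1 + h/r).
ρ_m = 2710 × (1 + 3.38 km/15.8 km) = 3290 kg m⁻³.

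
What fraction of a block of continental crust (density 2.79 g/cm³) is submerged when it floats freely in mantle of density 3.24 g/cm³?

86.1%

Submerged fraction = ρ_obj/ρ_fluid = 2.79/3.24 = 86.1%.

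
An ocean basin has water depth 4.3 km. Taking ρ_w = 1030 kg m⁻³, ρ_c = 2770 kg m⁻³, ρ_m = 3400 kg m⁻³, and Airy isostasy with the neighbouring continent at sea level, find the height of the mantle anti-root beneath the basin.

11.9 km

Equating mass per unit area of the two columns: replacing crust with seawater at the top is compensated by replacing crust with mantle at the base: d (ρ_c − ρ_w) = a (ρ_m − ρ_c).
a = d (ρ_c − ρ_w)/(ρ_m − ρ_c) = 4.3 km × 1740/630 = 11.9 km.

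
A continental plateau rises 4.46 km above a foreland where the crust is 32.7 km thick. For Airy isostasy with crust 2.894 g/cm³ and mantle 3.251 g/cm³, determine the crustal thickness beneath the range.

73.3 km

Root depth r = h ρ_c / (ρ_m − ρ_c) = 4.46 km × 2.894 / 0.357 = 36.15 km.
Total thickness = T + h + r = 32.7 km + 4.46 km + 36.15 km = 73.3 km.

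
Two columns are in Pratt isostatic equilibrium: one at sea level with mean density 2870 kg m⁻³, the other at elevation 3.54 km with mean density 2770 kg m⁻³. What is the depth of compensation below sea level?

ρ_ref D = ρ (D + h) → D (ρ_ref − ρ) = ρ h.
D = ρ h/(ρ_ref − ρ) = 2770 × 3.54 km/(2870 − 2770) = 98.1 km.

98.1 km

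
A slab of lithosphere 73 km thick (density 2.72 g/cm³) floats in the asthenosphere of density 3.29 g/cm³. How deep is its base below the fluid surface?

60.4 km

Draft d = t ρ_obj/ρ_fluid = 73 km × 2.72/3.29 = 60.4 km.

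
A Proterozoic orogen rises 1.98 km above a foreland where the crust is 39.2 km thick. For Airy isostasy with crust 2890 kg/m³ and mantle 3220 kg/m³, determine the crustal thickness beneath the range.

Root depth r = h ρ_c / (ρ_m − ρ_c) = 1.98 km × 2890 / 330 = 17.34 km.
Total thickness = T + h + r = 39.2 km + 1.98 km + 17.34 km = 58.5 km.

58.5 km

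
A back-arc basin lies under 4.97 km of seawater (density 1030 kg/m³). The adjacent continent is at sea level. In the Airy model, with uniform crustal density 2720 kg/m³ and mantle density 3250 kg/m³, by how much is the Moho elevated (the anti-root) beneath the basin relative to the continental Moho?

15.8 km

In Airy isostatic equilibrium: replacing crust with seawater at the top is compensated by replacing crust with mantle at the base: d (ρ_c − ρ_w) = a (ρ_m − ρ_c).
a = d (ρ_c − ρ_w)/(ρ_m − ρ_c) = 4.97 km × 1690/530 = 15.8 km.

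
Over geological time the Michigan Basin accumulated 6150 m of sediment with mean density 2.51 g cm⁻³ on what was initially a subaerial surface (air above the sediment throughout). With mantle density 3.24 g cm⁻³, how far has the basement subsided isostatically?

Subaerial load: s = t ρ_sed / ρ_m = 6150 m × 2.51/3.24 = 4760 m.

4760 m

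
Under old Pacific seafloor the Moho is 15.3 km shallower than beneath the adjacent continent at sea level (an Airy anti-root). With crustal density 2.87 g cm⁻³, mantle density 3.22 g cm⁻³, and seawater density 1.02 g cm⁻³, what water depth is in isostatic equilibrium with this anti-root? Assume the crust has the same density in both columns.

2.89 km

Replacing a thickness d of crust by seawater at the top must be balanced by replacing crust with mantle at the base: d (ρ_c − ρ_w) = a (ρ_m − ρ_c).
d = a (ρ_m − ρ_c)/(ρ_c − ρ_w) = 15.3 km × 0.35/1.85 = 2.89 km.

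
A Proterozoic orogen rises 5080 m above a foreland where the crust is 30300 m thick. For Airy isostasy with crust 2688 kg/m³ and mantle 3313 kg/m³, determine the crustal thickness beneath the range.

Root depth r = h ρ_c / (ρ_m − ρ_c) = 5080 m × 2688 / 625 = 21850 m.
Total thickness = T + h + r = 30300 m + 5080 m + 21850 m = 57200 m.

57200 m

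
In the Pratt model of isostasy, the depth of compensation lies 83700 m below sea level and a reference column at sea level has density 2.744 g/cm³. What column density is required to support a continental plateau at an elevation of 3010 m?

2.65 g/cm³

Pratt balance: ρ_ref D = ρ (D + h).
ρ = ρ_ref D/(D + h) = 2.744 × 83700 m/(83700 m + 3010 m) = 2.65 g/cm³.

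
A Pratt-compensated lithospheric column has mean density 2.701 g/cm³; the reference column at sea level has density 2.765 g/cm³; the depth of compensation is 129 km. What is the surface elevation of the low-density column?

ρ_ref D = ρ (D + h) → h = D (ρ_ref − ρ)/ρ.
h = 129 km × (2.765 − 2.701)/2.701 = 3.06 km.

3.06 km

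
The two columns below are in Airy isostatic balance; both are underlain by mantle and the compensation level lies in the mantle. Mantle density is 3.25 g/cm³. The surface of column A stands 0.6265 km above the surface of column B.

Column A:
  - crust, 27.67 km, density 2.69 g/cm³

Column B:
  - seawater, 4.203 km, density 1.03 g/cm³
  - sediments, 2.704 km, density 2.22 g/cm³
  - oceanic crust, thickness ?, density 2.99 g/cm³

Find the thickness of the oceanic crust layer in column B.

5.17 km

Take the compensation level at the base of the deeper column (depth z_c below the surface of column A) and equate Σ ρ_i t_i down to z_c; mantle fills any gap and the z_c terms cancel.
Column A: 27.67×2.69 + (z_c − 27.67)×3.25
Column B: 0.6265×0 + 4.203×1.03 + 2.704×2.22 + x×2.99 + (z_c − 0.6265 − 6.907 − x)×3.25
The z_c×3.25 term appears on both sides and cancels. Collect the known terms of each column as K = Σ(ρt)_known − 3.25 × (depth of known layers): K_A = 74.4323 − 3.25×27.67 = −15.4952; K_B = 10.33197 − 3.25×(0.6265 + 6.907) = −14.151905.
Balance: K_A = K_B − x×(3.25 − 2.99), so x = (K_B − K_A)/(3.25 − 2.99) = 1.34329/0.26 = 5.17 km.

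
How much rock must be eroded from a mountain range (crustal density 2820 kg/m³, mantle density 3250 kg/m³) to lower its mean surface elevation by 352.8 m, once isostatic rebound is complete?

2670 m

Net drop Δ = e − u = e − e ρ_c/ρ_m = e (ρ_m − ρ_c)/ρ_m.
e = Δ ρ_m/(ρ_m − ρ_c) = 352.8 m × 3250/430 = 2670 m.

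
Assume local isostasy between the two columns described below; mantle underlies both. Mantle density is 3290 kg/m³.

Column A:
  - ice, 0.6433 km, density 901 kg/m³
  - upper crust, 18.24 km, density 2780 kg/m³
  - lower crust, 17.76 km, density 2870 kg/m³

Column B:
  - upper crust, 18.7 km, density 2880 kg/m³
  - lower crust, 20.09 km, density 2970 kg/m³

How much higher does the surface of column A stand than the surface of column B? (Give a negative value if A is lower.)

For any compensation level in the mantle, the mantle terms cancel and isostasy reduces to e = (Σt_A − Σt_B) − (Σ(ρt)_A − Σ(ρt)_B) / ρ_m.
Σt_A = 36.6433 km; Σt_B = 38.79 km; Σ(ρt)_A = 102258.013; Σ(ρt)_B = 113523.3 (in km·kg/m³).
e = (36.6433 − 38.79) − (102258.013 − 113523.3) / 3290 = 1.28 km.

1.28 km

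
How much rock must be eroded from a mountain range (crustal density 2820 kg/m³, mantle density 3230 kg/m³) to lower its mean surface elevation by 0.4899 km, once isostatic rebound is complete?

Net drop Δ = e − u = e − e ρ_c/ρ_m = e (ρ_m − ρ_c)/ρ_m.
e = Δ ρ_m/(ρ_m − ρ_c) = 0.4899 km × 3230/410 = 3.86 km.

3.86 km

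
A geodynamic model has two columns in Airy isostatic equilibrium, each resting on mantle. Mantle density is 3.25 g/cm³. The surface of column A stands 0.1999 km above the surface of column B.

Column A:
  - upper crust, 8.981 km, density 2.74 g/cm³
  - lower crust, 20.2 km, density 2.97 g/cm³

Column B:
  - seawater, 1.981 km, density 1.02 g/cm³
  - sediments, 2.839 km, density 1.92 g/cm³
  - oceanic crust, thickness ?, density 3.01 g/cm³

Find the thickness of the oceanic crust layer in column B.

5.8 km

Take the compensation level at the base of the deeper column (depth z_c below the surface of column A) and equate Σ ρ_i t_i down to z_c; mantle fills any gap and the z_c terms cancel.
Column A: 8.981×2.74 + 20.2×2.97 + (z_c − 29.181)×3.25
Column B: 0.1999×0 + 1.981×1.02 + 2.839×1.92 + x×3.01 + (z_c − 0.1999 − 4.82 − x)×3.25
The z_c×3.25 term appears on both sides and cancels. Collect the known terms of each column as K = Σ(ρt)_known − 3.25 × (depth of known layers): K_A = 84.60194 − 3.25×29.181 = −10.23631; K_B = 7.4715 − 3.25×(0.1999 + 4.82) = −8.843175.
Balance: K_A = K_B − x×(3.25 − 3.01), so x = (K_B − K_A)/(3.25 − 3.01) = 1.39314/0.24 = 5.8 km.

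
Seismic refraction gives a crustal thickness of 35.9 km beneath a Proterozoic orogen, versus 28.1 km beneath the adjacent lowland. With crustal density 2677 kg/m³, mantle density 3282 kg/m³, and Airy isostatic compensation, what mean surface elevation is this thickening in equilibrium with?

Excess crust Δ = 35.9 km − 28.1 km = 7.8 km, split between elevation h and root r with h + r = Δ.
Airy balance ρ_c h = (ρ_m − ρ_c) r gives r = h ρ_c/(ρ_m − ρ_c), so h (1 + ρ_c/(ρ_m − ρ_c)) = Δ, i.e. h = Δ (ρ_m − ρ_c)/ρ_m.
h = 7.8 km × 605/3282 = 1.44 km.

1.44 km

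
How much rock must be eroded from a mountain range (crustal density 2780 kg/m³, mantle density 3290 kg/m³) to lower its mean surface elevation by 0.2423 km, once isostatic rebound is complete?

Net drop Δ = e − u = e − e ρ_c/ρ_m = e (ρ_m − ρ_c)/ρ_m.
e = Δ ρ_m/(ρ_m − ρ_c) = 0.2423 km × 3290/510 = 1.56 km.

1.56 km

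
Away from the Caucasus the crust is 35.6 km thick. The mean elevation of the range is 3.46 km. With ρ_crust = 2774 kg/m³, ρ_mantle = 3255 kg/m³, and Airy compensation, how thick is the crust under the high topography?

Root depth r = h ρ_c / (ρ_m − ρ_c) = 3.46 km × 2774 / 481 = 19.95 km.
Total thickness = T + h + r = 35.6 km + 3.46 km + 19.95 km = 59 km.

59 km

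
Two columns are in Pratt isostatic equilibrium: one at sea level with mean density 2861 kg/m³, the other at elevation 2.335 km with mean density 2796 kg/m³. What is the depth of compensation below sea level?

100 km

ρ_ref D = ρ (D + h) → D (ρ_ref − ρ) = ρ h.
D = ρ h/(ρ_ref − ρ) = 2796 × 2.335 km/(2861 − 2796) = 100 km.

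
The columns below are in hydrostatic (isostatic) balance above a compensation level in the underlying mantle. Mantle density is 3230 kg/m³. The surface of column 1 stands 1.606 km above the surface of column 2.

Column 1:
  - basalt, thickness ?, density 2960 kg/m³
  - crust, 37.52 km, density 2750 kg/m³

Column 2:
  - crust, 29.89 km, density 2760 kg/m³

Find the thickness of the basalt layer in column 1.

4.54 km

Take the compensation level at the base of the deeper column (depth z_c below the surface of column 1) and equate Σ ρ_i t_i down to z_c; mantle fills any gap and the z_c terms cancel.
Column 1: x×2960 + 37.52×2750 + (z_c − 37.52 − x)×3230
Column 2: 1.606×0 + 29.89×2760 + (z_c − 1.606 − 29.89)×3230
The z_c×3230 term appears on both sides and cancels. Collect the known terms of each column as K = Σ(ρt)_known − 3230 × (depth of known layers): K_1 = 103180 − 3230×37.52 = −18009.6; K_2 = 82496.4 − 3230×(1.606 + 29.89) = −19235.68.
Balance: K_1 − x×(3230 − 2960) = K_2, so x = (K_1 − K_2)/(3230 − 2960) = 1226.08/270 = 4.54 km.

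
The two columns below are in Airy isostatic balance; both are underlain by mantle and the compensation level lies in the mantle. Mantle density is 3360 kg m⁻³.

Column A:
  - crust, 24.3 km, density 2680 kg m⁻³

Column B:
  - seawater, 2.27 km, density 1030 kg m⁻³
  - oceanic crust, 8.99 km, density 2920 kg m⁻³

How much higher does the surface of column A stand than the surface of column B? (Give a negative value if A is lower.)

For any compensation level in the mantle, the mantle terms cancel and isostasy reduces to e = (Σt_A − Σt_B) − (Σ(ρt)_A − Σ(ρt)_B) / ρ_m.
Σt_A = 24.3 km; Σt_B = 11.26 km; Σ(ρt)_A = 65124; Σ(ρt)_B = 28588.9 (in km·kg m⁻³).
e = (24.3 − 11.26) − (65124 − 28588.9) / 3360 = 2.17 km.

2.17 km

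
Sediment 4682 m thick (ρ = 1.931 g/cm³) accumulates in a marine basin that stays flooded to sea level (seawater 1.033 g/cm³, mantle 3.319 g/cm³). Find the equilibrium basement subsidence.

Submarine loading: the sediment displaces seawater, and the subsidence is in turn flooded, so s (ρ_m − ρ_w) = t (ρ_sed − ρ_w).
s = 4682 m × (1.931 − 1.033) / (3.319 − 1.033) = 1840 m.

1840 m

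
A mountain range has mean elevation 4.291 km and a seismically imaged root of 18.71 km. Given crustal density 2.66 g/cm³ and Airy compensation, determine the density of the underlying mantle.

Airy balance: ρ_c h = (ρ_m − ρ_c) r → ρ_m = ρ_c (1 + h/r).
ρ_m = 2.66 × (1 + 4.291 km/18.71 km) = 3.27 g/cm³.

3.27 g/cm³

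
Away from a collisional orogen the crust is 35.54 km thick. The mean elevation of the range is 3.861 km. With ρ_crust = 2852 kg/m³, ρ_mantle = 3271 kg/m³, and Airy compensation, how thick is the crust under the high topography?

Root depth r = h ρ_c / (ρ_m − ρ_c) = 3.861 km × 2852 / 419 = 26.28 km.
Total thickness = T + h + r = 35.54 km + 3.861 km + 26.28 km = 65.7 km.

65.7 km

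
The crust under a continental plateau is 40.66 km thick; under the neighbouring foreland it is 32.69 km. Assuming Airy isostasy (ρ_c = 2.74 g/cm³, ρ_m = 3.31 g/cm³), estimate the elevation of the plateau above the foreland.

1.37 km

Excess crust Δ = 40.66 km − 32.69 km = 7.97 km, split between elevation h and root r with h + r = Δ.
Airy balance ρ_c h = (ρ_m − ρ_c) r gives r = h ρ_c/(ρ_m − ρ_c), so h (1 + ρ_c/(ρ_m − ρ_c)) = Δ, i.e. h = Δ (ρ_m − ρ_c)/ρ_m.
h = 7.97 km × 0.57/3.31 = 1.37 km.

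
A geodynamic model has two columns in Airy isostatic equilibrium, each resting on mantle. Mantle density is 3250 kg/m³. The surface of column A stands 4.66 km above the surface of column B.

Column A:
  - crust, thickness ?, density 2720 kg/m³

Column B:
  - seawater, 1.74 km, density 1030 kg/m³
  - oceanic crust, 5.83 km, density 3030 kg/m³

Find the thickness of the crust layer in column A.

Take the compensation level at the base of the deeper column (depth z_c below the surface of column A) and equate Σ ρ_i t_i down to z_c; mantle fills any gap and the z_c terms cancel.
Column A: x×2720 + (z_c − 0 − x)×3250
Column B: 4.66×0 + 1.74×1030 + 5.83×3030 + (z_c − 4.66 − 7.57)×3250
The z_c×3250 term appears on both sides and cancels. Collect the known terms of each column as K = Σ(ρt)_known − 3250 × (depth of known layers): K_A = 0 − 3250×0 = 0; K_B = 19457.1 − 3250×(4.66 + 7.57) = −20290.4.
Balance: K_A − x×(3250 − 2720) = K_B, so x = (K_A − K_B)/(3250 − 2720) = 20290.4/530 = 38.3 km.

38.3 km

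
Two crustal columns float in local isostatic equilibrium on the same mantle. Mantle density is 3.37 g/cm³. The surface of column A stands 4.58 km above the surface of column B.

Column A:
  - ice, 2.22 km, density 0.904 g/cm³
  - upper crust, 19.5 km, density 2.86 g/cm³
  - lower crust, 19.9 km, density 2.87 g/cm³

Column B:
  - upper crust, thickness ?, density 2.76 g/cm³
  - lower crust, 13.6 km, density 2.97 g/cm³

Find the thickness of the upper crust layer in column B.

Take the compensation level at the base of the deeper column (depth z_c below the surface of column A) and equate Σ ρ_i t_i down to z_c; mantle fills any gap and the z_c terms cancel.
Column A: 2.22×0.904 + 19.5×2.86 + 19.9×2.87 + (z_c − 41.62)×3.37
Column B: 4.58×0 + x×2.76 + 13.6×2.97 + (z_c − 4.58 − 13.6 − x)×3.37
The z_c×3.37 term appears on both sides and cancels. Collect the known terms of each column as K = Σ(ρt)_known − 3.37 × (depth of known layers): K_A = 114.88988 − 3.37×41.62 = −25.36952; K_B = 40.392 − 3.37×(4.58 + 13.6) = −20.8746.
Balance: K_A = K_B − x×(3.37 − 2.76), so x = (K_B − K_A)/(3.37 − 2.76) = 4.49492/0.61 = 7.37 km.

7.37 km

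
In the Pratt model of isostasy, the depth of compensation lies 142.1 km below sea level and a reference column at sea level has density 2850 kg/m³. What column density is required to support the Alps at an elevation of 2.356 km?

Pratt balance: ρ_ref D = ρ (D + h).
ρ = ρ_ref D/(D + h) = 2850 × 142.1 km/(142.1 km + 2.356 km) = 2800 kg/m³.

2800 kg/m³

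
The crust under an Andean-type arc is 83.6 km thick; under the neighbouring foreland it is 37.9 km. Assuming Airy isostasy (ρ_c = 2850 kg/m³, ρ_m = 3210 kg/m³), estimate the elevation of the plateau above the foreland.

Excess crust Δ = 83.6 km − 37.9 km = 45.7 km, split between elevation h and root r with h + r = Δ.
Airy balance ρ_c h = (ρ_m − ρ_c) r gives r = h ρ_c/(ρ_m − ρ_c), so h (1 + ρ_c/(ρ_m − ρ_c)) = Δ, i.e. h = Δ (ρ_m − ρ_c)/ρ_m.
h = 45.7 km × 360/3210 = 5.13 km.

5.13 km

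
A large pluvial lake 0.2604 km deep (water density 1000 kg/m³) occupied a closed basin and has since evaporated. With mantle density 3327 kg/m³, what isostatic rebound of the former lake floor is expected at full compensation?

0.0783 km

u = d ρ_w/ρ_m = 0.2604 km × 1000/3327 = 0.0783 km.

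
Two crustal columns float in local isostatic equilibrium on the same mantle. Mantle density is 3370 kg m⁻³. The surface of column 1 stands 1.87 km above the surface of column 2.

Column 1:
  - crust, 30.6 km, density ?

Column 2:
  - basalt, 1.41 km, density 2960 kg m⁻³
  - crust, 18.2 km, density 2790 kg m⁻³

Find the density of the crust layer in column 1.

Take the compensation level at the base of the deeper column (depth z_c below the surface of column 1) and equate Σ ρ_i t_i down to z_c; mantle fills any gap and the z_c terms cancel.
Column 1: 30.6×ρ + (z_c − 30.6)×3370
Column 2: 1.87×0 + 1.41×2960 + 18.2×2790 + (z_c − 1.87 − 19.61)×3370
The z_c×3370 term appears on both sides and cancels. Collect the known terms of each column as K = Σ(ρt)_known − 3370 × (depth of known layers): K_1 = 0 − 3370×30.6 = −103122; K_2 = 54951.6 − 3370×(1.87 + 19.61) = −17436.
Balance: K_1 + 30.6×ρ = K_2, so ρ = (K_2 − K_1)/30.6 = 85686/30.6 = 2800 kg m⁻³.

2800 kg m⁻³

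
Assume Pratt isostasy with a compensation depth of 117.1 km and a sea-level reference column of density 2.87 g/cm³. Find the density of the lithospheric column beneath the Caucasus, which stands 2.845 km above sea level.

Pratt balance: ρ_ref D = ρ (D + h).
ρ = ρ_ref D/(D + h) = 2.87 × 117.1 km/(117.1 km + 2.845 km) = 2.8 g/cm³.

2.8 g/cm³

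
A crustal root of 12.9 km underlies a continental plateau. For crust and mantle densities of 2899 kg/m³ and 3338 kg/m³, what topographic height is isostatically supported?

1.95 km

Balancing pressure at the compensation depth: ρ_c h = (ρ_m − ρ_c) r.
h = r (ρ_m − ρ_c) / ρ_c = 12.9 km × (3338 − 2899) / 2899 = 1.95 km.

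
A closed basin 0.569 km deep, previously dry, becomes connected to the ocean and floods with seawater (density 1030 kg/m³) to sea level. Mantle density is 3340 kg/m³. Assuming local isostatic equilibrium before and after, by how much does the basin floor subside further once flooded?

After flooding the water column is d + s deep. Its weight must equal the weight of mantle displaced by the extra subsidence s: (d + s) ρ_w = s ρ_m.
s = d ρ_w / (ρ_m − ρ_w) = 0.569 km × 1030/(3340 − 1030) = 0.254 km.

0.254 km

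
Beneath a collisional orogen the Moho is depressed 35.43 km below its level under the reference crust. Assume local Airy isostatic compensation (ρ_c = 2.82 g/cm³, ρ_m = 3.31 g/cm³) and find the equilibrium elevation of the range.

6.16 km

In Airy isostatic equilibrium: ρ_c h = (ρ_m − ρ_c) r.
h = r (ρ_m − ρ_c) / ρ_c = 35.43 km × (3.31 − 2.82) / 2.82 = 6.16 km.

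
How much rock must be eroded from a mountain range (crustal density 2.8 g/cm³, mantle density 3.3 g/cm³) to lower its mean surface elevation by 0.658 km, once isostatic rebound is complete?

4.34 km

Net drop Δ = e − u = e − e ρ_c/ρ_m = e (ρ_m − ρ_c)/ρ_m.
e = Δ ρ_m/(ρ_m − ρ_c) = 0.658 km × 3.3/0.5 = 4.34 km.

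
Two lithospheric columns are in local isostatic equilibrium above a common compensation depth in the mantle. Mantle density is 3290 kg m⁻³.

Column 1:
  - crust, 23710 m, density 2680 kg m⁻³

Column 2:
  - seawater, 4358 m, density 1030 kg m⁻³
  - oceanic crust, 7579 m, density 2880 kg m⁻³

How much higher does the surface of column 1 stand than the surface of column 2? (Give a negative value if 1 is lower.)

For any compensation level in the mantle, the mantle terms cancel and isostasy reduces to e = (Σt_1 − Σt_2) − (Σ(ρt)_1 − Σ(ρt)_2) / ρ_m.
Σt_1 = 23710 m; Σt_2 = 11937 m; Σ(ρt)_1 = 63542800; Σ(ρt)_2 = 26316260 (in m·kg m⁻³).
e = (23710 − 11937) − (63542800 − 26316260) / 3290 = 458 m.

458 m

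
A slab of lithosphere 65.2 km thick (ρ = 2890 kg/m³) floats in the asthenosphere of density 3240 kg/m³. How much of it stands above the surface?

7.04 km

Floating equilibrium: submerged depth d = t ρ_obj/ρ_fluid = 65.2 km × 2890/3240 = 58.16 km.
Freeboard = t − d = 65.2 km − 58.16 km = 7.04 km.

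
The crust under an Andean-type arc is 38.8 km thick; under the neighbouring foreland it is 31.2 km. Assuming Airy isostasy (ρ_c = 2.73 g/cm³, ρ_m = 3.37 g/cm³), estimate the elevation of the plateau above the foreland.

Excess crust Δ = 38.8 km − 31.2 km = 7.6 km, split between elevation h and root r with h + r = Δ.
Airy balance ρ_c h = (ρ_m − ρ_c) r gives r = h ρ_c/(ρ_m − ρ_c), so h (1 + ρ_c/(ρ_m − ρ_c)) = Δ, i.e. h = Δ (ρ_m − ρ_c)/ρ_m.
h = 7.6 km × 0.64/3.37 = 1.44 km.

1.44 km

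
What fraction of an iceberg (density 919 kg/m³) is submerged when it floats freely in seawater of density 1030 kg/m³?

Submerged fraction = ρ_obj/ρ_fluid = 919/1030 = 0.892.

0.892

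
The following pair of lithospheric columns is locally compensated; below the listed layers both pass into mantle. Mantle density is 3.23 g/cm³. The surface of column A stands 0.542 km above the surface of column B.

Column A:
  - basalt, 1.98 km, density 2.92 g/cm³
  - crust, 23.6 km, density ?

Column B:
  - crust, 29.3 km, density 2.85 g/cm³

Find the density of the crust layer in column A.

Take the compensation level at the base of the deeper column (depth z_c below the surface of column A) and equate Σ ρ_i t_i down to z_c; mantle fills any gap and the z_c terms cancel.
Column A: 1.98×2.92 + 23.6×ρ + (z_c − 25.58)×3.23
Column B: 0.542×0 + 29.3×2.85 + (z_c − 0.542 − 29.3)×3.23
The z_c×3.23 term appears on both sides and cancels. Collect the known terms of each column as K = Σ(ρt)_known − 3.23 × (depth of known layers): K_A = 5.7816 − 3.23×25.58 = −76.8418; K_B = 83.505 − 3.23×(0.542 + 29.3) = −12.88466.
Balance: K_A + 23.6×ρ = K_B, so ρ = (K_B − K_A)/23.6 = 63.9571/23.6 = 2.71 g/cm³.

2.71 g/cm³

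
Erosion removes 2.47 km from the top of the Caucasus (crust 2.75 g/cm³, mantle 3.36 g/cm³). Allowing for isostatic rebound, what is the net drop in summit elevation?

0.448 km

Rebound u = e ρ_c/ρ_m = 2.47 km × 2.75/3.36 = 2.022 km.
Net surface drop = e − u = 2.47 km − 2.022 km = e (ρ_m − ρ_c)/ρ_m = 0.448 km.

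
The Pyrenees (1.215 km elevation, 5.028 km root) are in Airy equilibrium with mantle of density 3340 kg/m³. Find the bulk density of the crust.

2690 kg/m³

ρ_c h = (ρ_m − ρ_c) r → ρ_c (h + r) = ρ_m r → ρ_c = ρ_m r / (h + r).
ρ_c = 3340 × 5.028 km / (1.215 km + 5.028 km) = 2690 kg/m³.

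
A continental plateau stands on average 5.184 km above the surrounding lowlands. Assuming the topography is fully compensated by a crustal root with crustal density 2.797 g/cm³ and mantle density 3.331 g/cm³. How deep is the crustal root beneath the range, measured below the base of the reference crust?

Isostatic balance requires: the weight of the topography is balanced by the buoyancy of the root, ρ_c h = (ρ_m − ρ_c) r.
r = h · ρ_c / (ρ_m − ρ_c) = 5.184 km × 2.797 / (3.331 − 2.797) = 27.2 km.

27.2 km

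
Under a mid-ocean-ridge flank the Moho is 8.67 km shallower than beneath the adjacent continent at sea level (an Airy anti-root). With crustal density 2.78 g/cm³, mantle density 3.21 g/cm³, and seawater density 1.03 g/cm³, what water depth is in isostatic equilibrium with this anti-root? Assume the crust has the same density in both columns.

2.13 km

Replacing a thickness d of crust by seawater at the top must be balanced by replacing crust with mantle at the base: d (ρ_c − ρ_w) = a (ρ_m − ρ_c).
d = a (ρ_m − ρ_c)/(ρ_c − ρ_w) = 8.67 km × 0.43/1.75 = 2.13 km.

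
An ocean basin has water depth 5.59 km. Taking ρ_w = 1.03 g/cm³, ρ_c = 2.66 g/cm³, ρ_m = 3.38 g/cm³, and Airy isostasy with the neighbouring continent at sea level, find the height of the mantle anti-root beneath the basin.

12.7 km

Equating mass per unit area of the two columns: replacing crust with seawater at the top is compensated by replacing crust with mantle at the base: d (ρ_c − ρ_w) = a (ρ_m − ρ_c).
a = d (ρ_c − ρ_w)/(ρ_m − ρ_c) = 5.59 km × 1.63/0.72 = 12.7 km.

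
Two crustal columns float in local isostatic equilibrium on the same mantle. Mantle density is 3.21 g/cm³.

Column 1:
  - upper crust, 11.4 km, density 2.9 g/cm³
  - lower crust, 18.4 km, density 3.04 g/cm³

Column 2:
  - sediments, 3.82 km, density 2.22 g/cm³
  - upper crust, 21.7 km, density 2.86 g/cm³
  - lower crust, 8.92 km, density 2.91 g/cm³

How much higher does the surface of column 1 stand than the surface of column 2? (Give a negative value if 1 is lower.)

−2.3 km

For any compensation level in the mantle, the mantle terms cancel and isostasy reduces to e = (Σt_1 − Σt_2) − (Σ(ρt)_1 − Σ(ρt)_2) / ρ_m.
Σt_1 = 29.8 km; Σt_2 = 34.44 km; Σ(ρt)_1 = 88.996; Σ(ρt)_2 = 96.4996 (in km·g/cm³).
e = (29.8 − 34.44) − (88.996 − 96.4996) / 3.21 = −2.3 km.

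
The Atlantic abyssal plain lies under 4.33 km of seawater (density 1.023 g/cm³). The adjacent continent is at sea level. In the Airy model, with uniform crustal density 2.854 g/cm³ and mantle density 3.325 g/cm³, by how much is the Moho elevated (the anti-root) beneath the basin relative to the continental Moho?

In Airy isostatic equilibrium: replacing crust with seawater at the top is compensated by replacing crust with mantle at the base: d (ρ_c − ρ_w) = a (ρ_m − ρ_c).
a = d (ρ_c − ρ_w)/(ρ_m − ρ_c) = 4.33 km × 1.831/0.471 = 16.8 km.

16.8 km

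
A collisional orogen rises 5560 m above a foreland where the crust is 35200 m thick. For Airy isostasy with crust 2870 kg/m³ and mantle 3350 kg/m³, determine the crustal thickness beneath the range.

74000 m

Root depth r = h ρ_c / (ρ_m − ρ_c) = 5560 m × 2870 / 480 = 33240 m.
Total thickness = T + h + r = 35200 m + 5560 m + 33240 m = 74000 m.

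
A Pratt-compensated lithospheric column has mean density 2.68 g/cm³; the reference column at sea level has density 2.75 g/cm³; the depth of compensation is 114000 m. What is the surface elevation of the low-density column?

2980 m

ρ_ref D = ρ (D + h) → h = D (ρ_ref − ρ)/ρ.
h = 114000 m × (2.75 − 2.68)/2.68 = 2980 m.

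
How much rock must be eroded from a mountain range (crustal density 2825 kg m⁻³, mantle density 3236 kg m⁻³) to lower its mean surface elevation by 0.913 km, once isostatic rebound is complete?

7.19 km

Net drop Δ = e − u = e − e ρ_c/ρ_m = e (ρ_m − ρ_c)/ρ_m.
e = Δ ρ_m/(ρ_m − ρ_c) = 0.913 km × 3236/411 = 7.19 km.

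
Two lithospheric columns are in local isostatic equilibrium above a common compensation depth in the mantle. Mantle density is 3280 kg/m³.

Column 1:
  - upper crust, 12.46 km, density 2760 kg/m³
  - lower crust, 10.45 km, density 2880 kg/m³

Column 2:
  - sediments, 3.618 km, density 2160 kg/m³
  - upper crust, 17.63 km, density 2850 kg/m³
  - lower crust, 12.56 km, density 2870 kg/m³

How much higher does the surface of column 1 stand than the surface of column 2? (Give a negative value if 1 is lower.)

For any compensation level in the mantle, the mantle terms cancel and isostasy reduces to e = (Σt_1 − Σt_2) − (Σ(ρt)_1 − Σ(ρt)_2) / ρ_m.
Σt_1 = 22.91 km; Σt_2 = 33.808 km; Σ(ρt)_1 = 64485.6; Σ(ρt)_2 = 94107.58 (in km·kg/m³).
e = (22.91 − 33.808) − (64485.6 − 94107.58) / 3280 = −1.87 km.

−1.87 km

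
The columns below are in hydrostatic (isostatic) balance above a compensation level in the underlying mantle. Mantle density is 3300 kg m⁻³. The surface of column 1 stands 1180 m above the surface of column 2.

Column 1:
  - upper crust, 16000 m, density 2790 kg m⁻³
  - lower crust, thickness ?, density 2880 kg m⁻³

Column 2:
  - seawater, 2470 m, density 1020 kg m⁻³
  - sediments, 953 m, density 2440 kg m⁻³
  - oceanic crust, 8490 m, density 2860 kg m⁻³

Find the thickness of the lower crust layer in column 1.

Take the compensation level at the base of the deeper column (depth z_c below the surface of column 1) and equate Σ ρ_i t_i down to z_c; mantle fills any gap and the z_c terms cancel.
Column 1: 16000×2790 + x×2880 + (z_c − 16000 − x)×3300
Column 2: 1180×0 + 2470×1020 + 953×2440 + 8490×2860 + (z_c − 1180 − 11913)×3300
The z_c×3300 term appears on both sides and cancels. Collect the known terms of each column as K = Σ(ρt)_known − 3300 × (depth of known layers): K_1 = 44640000 − 3300×16000 = −8160000; K_2 = 29126120 − 3300×(1180 + 11913) = −14080780.
Balance: K_1 − x×(3300 − 2880) = K_2, so x = (K_1 − K_2)/(3300 − 2880) = 5920780/420 = 14100 m.

14100 m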